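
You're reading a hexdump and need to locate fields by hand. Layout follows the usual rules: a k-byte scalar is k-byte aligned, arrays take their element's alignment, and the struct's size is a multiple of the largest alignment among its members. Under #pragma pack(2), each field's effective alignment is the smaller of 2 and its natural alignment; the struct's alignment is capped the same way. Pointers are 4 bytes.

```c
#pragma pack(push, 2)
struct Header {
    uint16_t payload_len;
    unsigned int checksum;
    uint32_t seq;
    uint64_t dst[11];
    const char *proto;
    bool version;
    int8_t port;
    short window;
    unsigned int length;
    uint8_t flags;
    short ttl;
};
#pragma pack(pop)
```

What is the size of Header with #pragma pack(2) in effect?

114

@0: payload_len [2B, align 2] → 2
@2: checksum [4B, align 2] → 6
@6: seq [4B, align 2] → 10
@10: dst [88B, align 2] → 98
@98: proto [4B, align 2] → 102
@102: version [1B, align 1] → 103
@103: port [1B, align 1] → 104
@104: window [2B, align 2] → 106
@106: length [4B, align 2] → 110
@110: flags [1B, align 1] → 111
+1 pad (align 2)
@112: ttl [2B, align 2] → 114
size 114, align 2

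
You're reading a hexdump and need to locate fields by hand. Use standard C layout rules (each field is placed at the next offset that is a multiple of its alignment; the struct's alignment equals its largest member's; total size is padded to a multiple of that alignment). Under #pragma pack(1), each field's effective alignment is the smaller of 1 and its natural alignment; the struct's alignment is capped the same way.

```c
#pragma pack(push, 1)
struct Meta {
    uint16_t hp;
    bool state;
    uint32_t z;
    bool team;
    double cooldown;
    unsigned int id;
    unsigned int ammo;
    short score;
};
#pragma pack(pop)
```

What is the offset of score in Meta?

24

0..2  hp  (2B, 1-aligned)
2..3  state  (1B, 1-aligned)
3..7  z  (4B, 1-aligned)
7..8  team  (1B, 1-aligned)
8..16  cooldown  (8B, 1-aligned)
16..20  id  (4B, 1-aligned)
20..24  ammo  (4B, 1-aligned)
24..26  score  (2B, 1-aligned)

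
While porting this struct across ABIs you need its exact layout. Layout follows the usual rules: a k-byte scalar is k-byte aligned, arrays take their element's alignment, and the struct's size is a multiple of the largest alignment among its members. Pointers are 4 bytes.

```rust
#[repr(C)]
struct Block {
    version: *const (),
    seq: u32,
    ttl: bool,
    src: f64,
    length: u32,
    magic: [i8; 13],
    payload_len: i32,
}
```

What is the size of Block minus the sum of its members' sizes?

version at 0 (size 4, align 4) → ends 4
seq at 4 (size 4, align 4) → ends 8
ttl at 8 (size 1, align 1) → ends 9
pad 7 to align 8 for src
src at 16 (size 8, align 8) → ends 24
length at 24 (size 4, align 4) → ends 28
magic at 28 (size 13, align 1) → ends 41
pad 3 to align 4 for payload_len
payload_len at 44 (size 4, align 4) → ends 48
total 48 bytes, alignment 8
data bytes 38, size 48 → padding 10

10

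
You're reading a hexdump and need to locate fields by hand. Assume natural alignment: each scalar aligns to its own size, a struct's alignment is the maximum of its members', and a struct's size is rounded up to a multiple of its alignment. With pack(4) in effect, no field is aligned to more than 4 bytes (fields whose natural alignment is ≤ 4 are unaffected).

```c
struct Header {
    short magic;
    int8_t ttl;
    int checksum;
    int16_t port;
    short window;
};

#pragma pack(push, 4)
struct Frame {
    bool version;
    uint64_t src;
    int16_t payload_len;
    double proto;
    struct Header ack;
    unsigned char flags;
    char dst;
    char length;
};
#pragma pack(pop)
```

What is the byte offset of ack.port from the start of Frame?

32

Header: @0: magic [2B, align 2] → 2; @2: ttl [1B, align 1] → 3; +1 pad (align 4); @4: checksum [4B, align 4] → 8; @8: port [2B, align 2] → 10; @10: window [2B, align 2] → 12; size 12, align 4
@0: version [1B, align 1] → 1
+3 pad (align 4)
@4: src [8B, align 4] → 12
@12: payload_len [2B, align 2] → 14
+2 pad (align 4)
@16: proto [8B, align 4] → 24
@24: ack [12B, align 4] → 36
within Header: port at 8
24 + 8 = 32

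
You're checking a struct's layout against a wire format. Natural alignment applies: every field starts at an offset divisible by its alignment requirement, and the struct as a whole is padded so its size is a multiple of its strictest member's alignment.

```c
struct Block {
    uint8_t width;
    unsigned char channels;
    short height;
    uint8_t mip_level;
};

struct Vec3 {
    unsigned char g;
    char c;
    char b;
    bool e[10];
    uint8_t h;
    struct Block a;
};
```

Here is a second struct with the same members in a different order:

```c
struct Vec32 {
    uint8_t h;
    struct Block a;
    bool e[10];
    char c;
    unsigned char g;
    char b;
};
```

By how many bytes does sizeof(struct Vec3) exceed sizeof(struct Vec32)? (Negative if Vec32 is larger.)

-2

Block: 0..1  width  (1B, 1-aligned); 1..2  channels  (1B, 1-aligned); 2..4  height  (2B, 2-aligned); 4..5  mip_level  (1B, 1-aligned); 5..6  -- tail padding (1B); sizeof = 6, alignof = 2
0..1  g  (1B, 1-aligned)
1..2  c  (1B, 1-aligned)
2..3  b  (1B, 1-aligned)
3..13  e  (10B, 1-aligned)
13..14  h  (1B, 1-aligned)
14..20  a  (6B, 2-aligned)
sizeof = 20, alignof = 2
— Vec32 —
0..1  h  (1B, 1-aligned)
1..2  -- padding (1B)
2..8  a  (6B, 2-aligned)
8..18  e  (10B, 1-aligned)
18..19  c  (1B, 1-aligned)
19..20  g  (1B, 1-aligned)
20..21  b  (1B, 1-aligned)
21..22  -- tail padding (1B)
sizeof = 22, alignof = 2
20 − 22 = -2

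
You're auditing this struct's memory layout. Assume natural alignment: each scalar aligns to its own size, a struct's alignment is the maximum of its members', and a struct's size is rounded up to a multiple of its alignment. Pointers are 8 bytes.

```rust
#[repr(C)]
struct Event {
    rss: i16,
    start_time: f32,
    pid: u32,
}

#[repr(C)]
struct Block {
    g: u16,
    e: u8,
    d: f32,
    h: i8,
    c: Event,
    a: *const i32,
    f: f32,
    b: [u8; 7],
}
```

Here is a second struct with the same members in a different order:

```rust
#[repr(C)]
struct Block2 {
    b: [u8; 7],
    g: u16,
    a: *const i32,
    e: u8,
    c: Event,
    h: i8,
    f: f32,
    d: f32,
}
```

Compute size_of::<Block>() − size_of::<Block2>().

-8

Event: rss at 0 (size 2, align 2) → ends 2; pad 2 to align 4 for start_time; start_time at 4 (size 4, align 4) → ends 8; pid at 8 (size 4, align 4) → ends 12; total 12 bytes, alignment 4
g at 0 (size 2, align 2) → ends 2
e at 2 (size 1, align 1) → ends 3
pad 1 to align 4 for d
d at 4 (size 4, align 4) → ends 8
h at 8 (size 1, align 1) → ends 9
pad 3 to align 4 for c
c at 12 (size 12, align 4) → ends 24
a at 24 (size 8, align 8) → ends 32
f at 32 (size 4, align 4) → ends 36
b at 36 (size 7, align 1) → ends 43
tail pad 5 to reach multiple of 8
total 48 bytes, alignment 8
— Block2 —
b at 0 (size 7, align 1) → ends 7
pad 1 to align 2 for g
g at 8 (size 2, align 2) → ends 10
pad 6 to align 8 for a
a at 16 (size 8, align 8) → ends 24
e at 24 (size 1, align 1) → ends 25
pad 3 to align 4 for c
c at 28 (size 12, align 4) → ends 40
h at 40 (size 1, align 1) → ends 41
pad 3 to align 4 for f
f at 44 (size 4, align 4) → ends 48
d at 48 (size 4, align 4) → ends 52
tail pad 4 to reach multiple of 8
total 56 bytes, alignment 8
48 − 56 = -8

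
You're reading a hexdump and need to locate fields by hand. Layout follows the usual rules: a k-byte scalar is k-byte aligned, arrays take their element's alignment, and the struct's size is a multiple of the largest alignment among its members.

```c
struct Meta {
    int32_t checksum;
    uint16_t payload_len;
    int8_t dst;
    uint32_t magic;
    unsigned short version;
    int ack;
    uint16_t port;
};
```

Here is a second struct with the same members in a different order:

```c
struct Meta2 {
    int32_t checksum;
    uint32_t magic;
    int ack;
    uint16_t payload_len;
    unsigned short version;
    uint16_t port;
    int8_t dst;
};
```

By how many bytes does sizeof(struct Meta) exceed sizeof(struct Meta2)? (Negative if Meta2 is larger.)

@0: checksum [4B, align 4] → 4
@4: payload_len [2B, align 2] → 6
@6: dst [1B, align 1] → 7
+1 pad (align 4)
@8: magic [4B, align 4] → 12
@12: version [2B, align 2] → 14
+2 pad (align 4)
@16: ack [4B, align 4] → 20
@20: port [2B, align 2] → 22
+2 tail pad (align 4)
size 24, align 4
— Meta2 —
@0: checksum [4B, align 4] → 4
@4: magic [4B, align 4] → 8
@8: ack [4B, align 4] → 12
@12: payload_len [2B, align 2] → 14
@14: version [2B, align 2] → 16
@16: port [2B, align 2] → 18
@18: dst [1B, align 1] → 19
+1 tail pad (align 4)
size 20, align 4
24 − 20 = 4

4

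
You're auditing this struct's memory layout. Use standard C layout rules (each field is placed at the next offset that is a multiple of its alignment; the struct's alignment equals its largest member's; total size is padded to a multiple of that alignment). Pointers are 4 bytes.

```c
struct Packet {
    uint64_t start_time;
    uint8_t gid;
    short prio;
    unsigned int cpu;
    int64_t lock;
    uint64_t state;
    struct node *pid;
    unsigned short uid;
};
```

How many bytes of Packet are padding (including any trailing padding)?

0..8  start_time  (8B, 8-aligned)
8..9  gid  (1B, 1-aligned)
9..10  -- padding (1B)
10..12  prio  (2B, 2-aligned)
12..16  cpu  (4B, 4-aligned)
16..24  lock  (8B, 8-aligned)
24..32  state  (8B, 8-aligned)
32..36  pid  (4B, 4-aligned)
36..38  uid  (2B, 2-aligned)
38..40  -- tail padding (2B)
sizeof = 40, alignof = 8
data bytes 37, size 40 → padding 3

3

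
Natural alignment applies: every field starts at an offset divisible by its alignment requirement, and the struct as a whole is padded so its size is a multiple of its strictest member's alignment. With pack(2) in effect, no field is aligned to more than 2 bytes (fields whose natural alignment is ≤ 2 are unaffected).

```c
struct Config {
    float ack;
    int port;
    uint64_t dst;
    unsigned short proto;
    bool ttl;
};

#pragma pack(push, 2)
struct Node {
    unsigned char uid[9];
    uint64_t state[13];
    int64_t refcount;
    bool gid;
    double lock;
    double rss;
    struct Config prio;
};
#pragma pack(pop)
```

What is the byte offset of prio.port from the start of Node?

144

Config: 0..4  ack  (4B, 4-aligned); 4..8  port  (4B, 4-aligned); 8..16  dst  (8B, 8-aligned); 16..18  proto  (2B, 2-aligned); 18..19  ttl  (1B, 1-aligned); 19..24  -- tail padding (5B); sizeof = 24, alignof = 8
0..9  uid  (9B, 1-aligned)
9..10  -- padding (1B)
10..114  state  (104B, 2-aligned)
114..122  refcount  (8B, 2-aligned)
122..123  gid  (1B, 1-aligned)
123..124  -- padding (1B)
124..132  lock  (8B, 2-aligned)
132..140  rss  (8B, 2-aligned)
140..164  prio  (24B, 2-aligned)
within Config: port at 4
140 + 4 = 144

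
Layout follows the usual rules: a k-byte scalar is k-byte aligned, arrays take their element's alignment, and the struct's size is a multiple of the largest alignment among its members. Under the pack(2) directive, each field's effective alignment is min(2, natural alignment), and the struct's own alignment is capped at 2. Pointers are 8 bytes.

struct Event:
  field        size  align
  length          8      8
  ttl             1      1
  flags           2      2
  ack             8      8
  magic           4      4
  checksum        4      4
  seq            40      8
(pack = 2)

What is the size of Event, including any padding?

0..8  length  (8B, 2-aligned)
8..9  ttl  (1B, 1-aligned)
9..10  -- padding (1B)
10..12  flags  (2B, 2-aligned)
12..20  ack  (8B, 2-aligned)
20..24  magic  (4B, 2-aligned)
24..28  checksum  (4B, 2-aligned)
28..68  seq  (40B, 2-aligned)
sizeof = 68, alignof = 2

68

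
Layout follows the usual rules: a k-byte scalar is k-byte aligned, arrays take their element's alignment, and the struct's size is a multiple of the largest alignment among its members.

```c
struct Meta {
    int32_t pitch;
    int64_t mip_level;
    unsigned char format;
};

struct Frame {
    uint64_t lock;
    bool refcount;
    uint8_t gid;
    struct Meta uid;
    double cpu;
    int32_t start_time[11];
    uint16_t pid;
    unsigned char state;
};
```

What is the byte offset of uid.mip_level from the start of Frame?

24

Meta: @0: pitch [4B, align 4] → 4; +4 pad (align 8); @8: mip_level [8B, align 8] → 16; @16: format [1B, align 1] → 17; +7 tail pad (align 8); size 24, align 8
@0: lock [8B, align 8] → 8
@8: refcount [1B, align 1] → 9
@9: gid [1B, align 1] → 10
+6 pad (align 8)
@16: uid [24B, align 8] → 40
within Meta: mip_level at 8
16 + 8 = 24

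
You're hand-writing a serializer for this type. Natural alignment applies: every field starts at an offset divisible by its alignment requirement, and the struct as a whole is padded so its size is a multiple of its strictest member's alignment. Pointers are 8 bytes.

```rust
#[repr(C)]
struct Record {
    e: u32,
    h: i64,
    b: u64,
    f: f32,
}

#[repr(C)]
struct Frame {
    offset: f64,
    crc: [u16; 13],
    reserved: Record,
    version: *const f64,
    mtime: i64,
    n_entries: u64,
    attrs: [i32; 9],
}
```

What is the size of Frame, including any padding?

136

Record: @0: e [4B, align 4] → 4; +4 pad (align 8); @8: h [8B, align 8] → 16; @16: b [8B, align 8] → 24; @24: f [4B, align 4] → 28; +4 tail pad (align 8); size 32, align 8
@0: offset [8B, align 8] → 8
@8: crc [26B, align 2] → 34
+6 pad (align 8)
@40: reserved [32B, align 8] → 72
@72: version [8B, align 8] → 80
@80: mtime [8B, align 8] → 88
@88: n_entries [8B, align 8] → 96
@96: attrs [36B, align 4] → 132
+4 tail pad (align 8)
size 136, align 8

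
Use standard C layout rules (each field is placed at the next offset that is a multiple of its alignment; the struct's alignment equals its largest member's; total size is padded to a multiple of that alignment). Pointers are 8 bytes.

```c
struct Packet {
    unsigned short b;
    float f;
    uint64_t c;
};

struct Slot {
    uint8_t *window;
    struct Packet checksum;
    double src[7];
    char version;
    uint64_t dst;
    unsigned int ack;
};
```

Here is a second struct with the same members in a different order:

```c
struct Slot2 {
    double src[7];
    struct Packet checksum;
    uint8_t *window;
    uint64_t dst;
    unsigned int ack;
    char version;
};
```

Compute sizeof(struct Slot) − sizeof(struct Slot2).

Packet: b at 0 (size 2, align 2) → ends 2; pad 2 to align 4 for f; f at 4 (size 4, align 4) → ends 8; c at 8 (size 8, align 8) → ends 16; total 16 bytes, alignment 8
window at 0 (size 8, align 8) → ends 8
checksum at 8 (size 16, align 8) → ends 24
src at 24 (size 56, align 8) → ends 80
version at 80 (size 1, align 1) → ends 81
pad 7 to align 8 for dst
dst at 88 (size 8, align 8) → ends 96
ack at 96 (size 4, align 4) → ends 100
tail pad 4 to reach multiple of 8
total 104 bytes, alignment 8
— Slot2 —
src at 0 (size 56, align 8) → ends 56
checksum at 56 (size 16, align 8) → ends 72
window at 72 (size 8, align 8) → ends 80
dst at 80 (size 8, align 8) → ends 88
ack at 88 (size 4, align 4) → ends 92
version at 92 (size 1, align 1) → ends 93
tail pad 3 to reach multiple of 8
total 96 bytes, alignment 8
104 − 96 = 8

8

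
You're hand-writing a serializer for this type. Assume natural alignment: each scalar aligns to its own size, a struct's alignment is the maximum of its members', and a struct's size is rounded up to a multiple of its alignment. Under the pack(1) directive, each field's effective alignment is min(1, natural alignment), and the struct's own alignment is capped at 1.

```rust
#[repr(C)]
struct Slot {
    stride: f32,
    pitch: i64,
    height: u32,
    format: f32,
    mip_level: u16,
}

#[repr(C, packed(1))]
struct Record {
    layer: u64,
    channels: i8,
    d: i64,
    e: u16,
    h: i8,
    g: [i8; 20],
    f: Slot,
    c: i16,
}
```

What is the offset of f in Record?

Slot: @0: stride [4B, align 4] → 4; +4 pad (align 8); @8: pitch [8B, align 8] → 16; @16: height [4B, align 4] → 20; @20: format [4B, align 4] → 24; @24: mip_level [2B, align 2] → 26; +6 tail pad (align 8); size 32, align 8
@0: layer [8B, align 1] → 8
@8: channels [1B, align 1] → 9
@9: d [8B, align 1] → 17
@17: e [2B, align 1] → 19
@19: h [1B, align 1] → 20
@20: g [20B, align 1] → 40
@40: f [32B, align 1] → 72

40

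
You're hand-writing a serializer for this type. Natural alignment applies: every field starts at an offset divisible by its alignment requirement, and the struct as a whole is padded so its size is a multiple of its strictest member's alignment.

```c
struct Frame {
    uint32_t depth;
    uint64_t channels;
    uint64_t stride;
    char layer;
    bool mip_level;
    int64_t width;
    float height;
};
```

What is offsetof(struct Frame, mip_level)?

0..4  depth  (4B, 4-aligned)
4..8  -- padding (4B)
8..16  channels  (8B, 8-aligned)
16..24  stride  (8B, 8-aligned)
24..25  layer  (1B, 1-aligned)
25..26  mip_level  (1B, 1-aligned)

25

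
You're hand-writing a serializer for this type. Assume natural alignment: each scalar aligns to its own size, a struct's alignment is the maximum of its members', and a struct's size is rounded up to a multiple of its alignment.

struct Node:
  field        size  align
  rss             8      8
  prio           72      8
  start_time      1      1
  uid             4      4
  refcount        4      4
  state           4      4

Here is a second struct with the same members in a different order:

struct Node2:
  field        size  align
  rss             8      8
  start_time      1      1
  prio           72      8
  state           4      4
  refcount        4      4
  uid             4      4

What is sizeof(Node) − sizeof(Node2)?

-8

@0: rss [8B, align 8] → 8
@8: prio [72B, align 8] → 80
@80: start_time [1B, align 1] → 81
+3 pad (align 4)
@84: uid [4B, align 4] → 88
@88: refcount [4B, align 4] → 92
@92: state [4B, align 4] → 96
size 96, align 8
— Node2 —
@0: rss [8B, align 8] → 8
@8: start_time [1B, align 1] → 9
+7 pad (align 8)
@16: prio [72B, align 8] → 88
@88: state [4B, align 4] → 92
@92: refcount [4B, align 4] → 96
@96: uid [4B, align 4] → 100
+4 tail pad (align 8)
size 104, align 8
96 − 104 = -8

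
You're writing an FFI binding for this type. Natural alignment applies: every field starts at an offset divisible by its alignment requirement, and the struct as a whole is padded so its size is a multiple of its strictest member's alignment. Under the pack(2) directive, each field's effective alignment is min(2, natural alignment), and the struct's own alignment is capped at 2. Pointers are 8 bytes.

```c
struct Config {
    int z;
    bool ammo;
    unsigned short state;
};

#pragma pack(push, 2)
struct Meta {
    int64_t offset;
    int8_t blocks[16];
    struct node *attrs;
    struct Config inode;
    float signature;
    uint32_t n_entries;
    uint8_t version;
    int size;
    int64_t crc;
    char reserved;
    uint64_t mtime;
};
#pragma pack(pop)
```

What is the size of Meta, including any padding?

Config: @0: z [4B, align 4] → 4; @4: ammo [1B, align 1] → 5; +1 pad (align 2); @6: state [2B, align 2] → 8; size 8, align 4
@0: offset [8B, align 2] → 8
@8: blocks [16B, align 1] → 24
@24: attrs [8B, align 2] → 32
@32: inode [8B, align 2] → 40
@40: signature [4B, align 2] → 44
@44: n_entries [4B, align 2] → 48
@48: version [1B, align 1] → 49
+1 pad (align 2)
@50: size [4B, align 2] → 54
@54: crc [8B, align 2] → 62
@62: reserved [1B, align 1] → 63
+1 pad (align 2)
@64: mtime [8B, align 2] → 72
size 72, align 2

72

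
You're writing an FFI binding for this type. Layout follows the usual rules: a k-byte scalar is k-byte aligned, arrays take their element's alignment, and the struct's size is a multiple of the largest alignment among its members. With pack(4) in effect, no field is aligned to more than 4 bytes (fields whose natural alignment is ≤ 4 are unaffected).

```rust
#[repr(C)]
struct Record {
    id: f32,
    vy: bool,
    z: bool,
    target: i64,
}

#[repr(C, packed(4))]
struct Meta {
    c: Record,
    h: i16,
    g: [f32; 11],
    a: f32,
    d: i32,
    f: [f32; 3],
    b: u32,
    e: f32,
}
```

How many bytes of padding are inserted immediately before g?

2

Record: @0: id [4B, align 4] → 4; @4: vy [1B, align 1] → 5; @5: z [1B, align 1] → 6; +2 pad (align 8); @8: target [8B, align 8] → 16; size 16, align 8
@0: c [16B, align 4] → 16
@16: h [2B, align 2] → 18
+2 pad (align 4)
@20: g [44B, align 4] → 64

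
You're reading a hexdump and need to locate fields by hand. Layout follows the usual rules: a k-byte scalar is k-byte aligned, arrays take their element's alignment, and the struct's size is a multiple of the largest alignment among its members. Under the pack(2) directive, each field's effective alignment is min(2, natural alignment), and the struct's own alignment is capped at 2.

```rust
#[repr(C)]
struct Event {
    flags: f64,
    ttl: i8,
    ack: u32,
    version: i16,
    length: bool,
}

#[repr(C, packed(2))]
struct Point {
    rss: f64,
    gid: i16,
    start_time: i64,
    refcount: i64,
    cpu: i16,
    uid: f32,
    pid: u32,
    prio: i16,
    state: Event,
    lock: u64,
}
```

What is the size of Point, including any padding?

70

Event: flags at 0 (size 8, align 8) → ends 8; ttl at 8 (size 1, align 1) → ends 9; pad 3 to align 4 for ack; ack at 12 (size 4, align 4) → ends 16; version at 16 (size 2, align 2) → ends 18; length at 18 (size 1, align 1) → ends 19; tail pad 5 to reach multiple of 8; total 24 bytes, alignment 8
rss at 0 (size 8, align 2) → ends 8
gid at 8 (size 2, align 2) → ends 10
start_time at 10 (size 8, align 2) → ends 18
refcount at 18 (size 8, align 2) → ends 26
cpu at 26 (size 2, align 2) → ends 28
uid at 28 (size 4, align 2) → ends 32
pid at 32 (size 4, align 2) → ends 36
prio at 36 (size 2, align 2) → ends 38
state at 38 (size 24, align 2) → ends 62
lock at 62 (size 8, align 2) → ends 70
total 70 bytes, alignment 2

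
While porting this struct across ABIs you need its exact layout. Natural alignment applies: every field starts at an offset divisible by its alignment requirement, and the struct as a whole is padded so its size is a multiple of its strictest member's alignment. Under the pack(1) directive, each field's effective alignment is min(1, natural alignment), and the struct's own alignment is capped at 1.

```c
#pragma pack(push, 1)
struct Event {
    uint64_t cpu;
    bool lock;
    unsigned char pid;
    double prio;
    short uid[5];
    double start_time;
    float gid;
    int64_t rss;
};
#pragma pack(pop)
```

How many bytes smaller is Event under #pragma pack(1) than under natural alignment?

natural layout:
  @0: cpu [8B, align 8] → 8
  @8: lock [1B, align 1] → 9
  @9: pid [1B, align 1] → 10
  +6 pad (align 8)
  @16: prio [8B, align 8] → 24
  @24: uid [10B, align 2] → 34
  +6 pad (align 8)
  @40: start_time [8B, align 8] → 48
  @48: gid [4B, align 4] → 52
  +4 pad (align 8)
  @56: rss [8B, align 8] → 64
  size 64, align 8
packed(1) layout:
  @0: cpu [8B, align 1] → 8
  @8: lock [1B, align 1] → 9
  @9: pid [1B, align 1] → 10
  @10: prio [8B, align 1] → 18
  @18: uid [10B, align 1] → 28
  @28: start_time [8B, align 1] → 36
  @36: gid [4B, align 1] → 40
  @40: rss [8B, align 1] → 48
  size 48, align 1
64 − 48 = 16

16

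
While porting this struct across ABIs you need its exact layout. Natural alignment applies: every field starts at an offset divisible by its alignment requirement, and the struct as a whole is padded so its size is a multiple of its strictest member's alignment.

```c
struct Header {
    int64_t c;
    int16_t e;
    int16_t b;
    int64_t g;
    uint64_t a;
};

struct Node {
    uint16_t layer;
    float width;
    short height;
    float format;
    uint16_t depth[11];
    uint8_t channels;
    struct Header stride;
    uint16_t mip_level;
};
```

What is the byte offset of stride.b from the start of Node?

50

Header: @0: c [8B, align 8] → 8; @8: e [2B, align 2] → 10; @10: b [2B, align 2] → 12; +4 pad (align 8); @16: g [8B, align 8] → 24; @24: a [8B, align 8] → 32; size 32, align 8
@0: layer [2B, align 2] → 2
+2 pad (align 4)
@4: width [4B, align 4] → 8
@8: height [2B, align 2] → 10
+2 pad (align 4)
@12: format [4B, align 4] → 16
@16: depth [22B, align 2] → 38
@38: channels [1B, align 1] → 39
+1 pad (align 8)
@40: stride [32B, align 8] → 72
within Header: b at 10
40 + 10 = 50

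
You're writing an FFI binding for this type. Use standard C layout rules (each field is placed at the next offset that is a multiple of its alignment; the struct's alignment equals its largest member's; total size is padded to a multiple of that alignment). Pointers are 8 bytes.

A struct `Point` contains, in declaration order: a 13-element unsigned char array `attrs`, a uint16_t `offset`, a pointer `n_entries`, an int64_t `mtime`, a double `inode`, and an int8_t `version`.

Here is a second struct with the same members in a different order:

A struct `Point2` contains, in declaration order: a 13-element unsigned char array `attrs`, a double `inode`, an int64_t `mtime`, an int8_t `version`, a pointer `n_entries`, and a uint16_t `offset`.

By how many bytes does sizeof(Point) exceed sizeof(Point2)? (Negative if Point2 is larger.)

attrs at 0 (size 13, align 1) → ends 13
pad 1 to align 2 for offset
offset at 14 (size 2, align 2) → ends 16
n_entries at 16 (size 8, align 8) → ends 24
mtime at 24 (size 8, align 8) → ends 32
inode at 32 (size 8, align 8) → ends 40
version at 40 (size 1, align 1) → ends 41
tail pad 7 to reach multiple of 8
total 48 bytes, alignment 8
— Point2 —
attrs at 0 (size 13, align 1) → ends 13
pad 3 to align 8 for inode
inode at 16 (size 8, align 8) → ends 24
mtime at 24 (size 8, align 8) → ends 32
version at 32 (size 1, align 1) → ends 33
pad 7 to align 8 for n_entries
n_entries at 40 (size 8, align 8) → ends 48
offset at 48 (size 2, align 2) → ends 50
tail pad 6 to reach multiple of 8
total 56 bytes, alignment 8
48 − 56 = -8

-8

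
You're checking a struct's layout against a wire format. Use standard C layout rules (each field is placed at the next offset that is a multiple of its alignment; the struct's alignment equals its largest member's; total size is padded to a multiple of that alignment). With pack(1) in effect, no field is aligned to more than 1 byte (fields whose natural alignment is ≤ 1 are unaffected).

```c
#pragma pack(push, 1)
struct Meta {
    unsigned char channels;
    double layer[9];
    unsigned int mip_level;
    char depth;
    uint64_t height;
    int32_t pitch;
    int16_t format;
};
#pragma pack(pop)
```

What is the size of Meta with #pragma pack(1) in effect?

92

0..1  channels  (1B, 1-aligned)
1..73  layer  (72B, 1-aligned)
73..77  mip_level  (4B, 1-aligned)
77..78  depth  (1B, 1-aligned)
78..86  height  (8B, 1-aligned)
86..90  pitch  (4B, 1-aligned)
90..92  format  (2B, 1-aligned)
sizeof = 92, alignof = 1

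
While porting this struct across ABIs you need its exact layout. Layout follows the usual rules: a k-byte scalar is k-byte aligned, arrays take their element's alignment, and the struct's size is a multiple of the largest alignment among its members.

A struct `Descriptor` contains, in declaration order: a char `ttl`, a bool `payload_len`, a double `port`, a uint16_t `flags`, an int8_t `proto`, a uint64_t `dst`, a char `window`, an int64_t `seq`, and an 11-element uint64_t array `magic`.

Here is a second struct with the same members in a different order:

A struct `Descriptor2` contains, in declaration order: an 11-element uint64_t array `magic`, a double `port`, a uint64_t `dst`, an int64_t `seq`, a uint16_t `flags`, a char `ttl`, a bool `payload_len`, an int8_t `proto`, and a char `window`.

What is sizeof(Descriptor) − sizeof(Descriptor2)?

16

0..1  ttl  (1B, 1-aligned)
1..2  payload_len  (1B, 1-aligned)
2..8  -- padding (6B)
8..16  port  (8B, 8-aligned)
16..18  flags  (2B, 2-aligned)
18..19  proto  (1B, 1-aligned)
19..24  -- padding (5B)
24..32  dst  (8B, 8-aligned)
32..33  window  (1B, 1-aligned)
33..40  -- padding (7B)
40..48  seq  (8B, 8-aligned)
48..136  magic  (88B, 8-aligned)
sizeof = 136, alignof = 8
— Descriptor2 —
0..88  magic  (88B, 8-aligned)
88..96  port  (8B, 8-aligned)
96..104  dst  (8B, 8-aligned)
104..112  seq  (8B, 8-aligned)
112..114  flags  (2B, 2-aligned)
114..115  ttl  (1B, 1-aligned)
115..116  payload_len  (1B, 1-aligned)
116..117  proto  (1B, 1-aligned)
117..118  window  (1B, 1-aligned)
118..120  -- tail padding (2B)
sizeof = 120, alignof = 8
136 − 120 = 16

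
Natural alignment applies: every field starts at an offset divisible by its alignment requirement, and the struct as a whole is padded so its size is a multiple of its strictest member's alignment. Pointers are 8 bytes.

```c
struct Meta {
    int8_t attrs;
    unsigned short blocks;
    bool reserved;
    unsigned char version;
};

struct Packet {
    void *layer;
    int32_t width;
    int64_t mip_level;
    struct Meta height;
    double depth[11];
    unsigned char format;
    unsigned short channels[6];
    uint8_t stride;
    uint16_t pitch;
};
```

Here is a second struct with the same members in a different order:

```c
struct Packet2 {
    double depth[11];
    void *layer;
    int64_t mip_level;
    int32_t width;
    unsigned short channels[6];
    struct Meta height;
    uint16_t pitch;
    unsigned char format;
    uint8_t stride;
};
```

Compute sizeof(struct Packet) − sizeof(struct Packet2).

8

Meta: 0..1  attrs  (1B, 1-aligned); 1..2  -- padding (1B); 2..4  blocks  (2B, 2-aligned); 4..5  reserved  (1B, 1-aligned); 5..6  version  (1B, 1-aligned); sizeof = 6, alignof = 2
0..8  layer  (8B, 8-aligned)
8..12  width  (4B, 4-aligned)
12..16  -- padding (4B)
16..24  mip_level  (8B, 8-aligned)
24..30  height  (6B, 2-aligned)
30..32  -- padding (2B)
32..120  depth  (88B, 8-aligned)
120..121  format  (1B, 1-aligned)
121..122  -- padding (1B)
122..134  channels  (12B, 2-aligned)
134..135  stride  (1B, 1-aligned)
135..136  -- padding (1B)
136..138  pitch  (2B, 2-aligned)
138..144  -- tail padding (6B)
sizeof = 144, alignof = 8
— Packet2 —
0..88  depth  (88B, 8-aligned)
88..96  layer  (8B, 8-aligned)
96..104  mip_level  (8B, 8-aligned)
104..108  width  (4B, 4-aligned)
108..120  channels  (12B, 2-aligned)
120..126  height  (6B, 2-aligned)
126..128  pitch  (2B, 2-aligned)
128..129  format  (1B, 1-aligned)
129..130  stride  (1B, 1-aligned)
130..136  -- tail padding (6B)
sizeof = 136, alignof = 8
144 − 136 = 8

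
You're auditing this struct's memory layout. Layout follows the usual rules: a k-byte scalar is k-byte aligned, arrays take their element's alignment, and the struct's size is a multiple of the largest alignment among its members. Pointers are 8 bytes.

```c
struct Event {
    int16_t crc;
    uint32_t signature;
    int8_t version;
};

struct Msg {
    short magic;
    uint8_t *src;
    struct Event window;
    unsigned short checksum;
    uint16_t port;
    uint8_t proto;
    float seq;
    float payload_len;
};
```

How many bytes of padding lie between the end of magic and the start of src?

6

Event: @0: crc [2B, align 2] → 2; +2 pad (align 4); @4: signature [4B, align 4] → 8; @8: version [1B, align 1] → 9; +3 tail pad (align 4); size 12, align 4
@0: magic [2B, align 2] → 2
+6 pad (align 8)
@8: src [8B, align 8] → 16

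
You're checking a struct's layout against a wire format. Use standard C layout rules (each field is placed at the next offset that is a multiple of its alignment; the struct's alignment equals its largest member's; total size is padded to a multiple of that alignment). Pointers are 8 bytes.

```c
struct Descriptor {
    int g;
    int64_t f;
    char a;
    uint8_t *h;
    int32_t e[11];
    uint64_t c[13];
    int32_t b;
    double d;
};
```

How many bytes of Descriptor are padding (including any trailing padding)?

19

g at 0 (size 4, align 4) → ends 4
pad 4 to align 8 for f
f at 8 (size 8, align 8) → ends 16
a at 16 (size 1, align 1) → ends 17
pad 7 to align 8 for h
h at 24 (size 8, align 8) → ends 32
e at 32 (size 44, align 4) → ends 76
pad 4 to align 8 for c
c at 80 (size 104, align 8) → ends 184
b at 184 (size 4, align 4) → ends 188
pad 4 to align 8 for d
d at 192 (size 8, align 8) → ends 200
total 200 bytes, alignment 8
data bytes 181, size 200 → padding 19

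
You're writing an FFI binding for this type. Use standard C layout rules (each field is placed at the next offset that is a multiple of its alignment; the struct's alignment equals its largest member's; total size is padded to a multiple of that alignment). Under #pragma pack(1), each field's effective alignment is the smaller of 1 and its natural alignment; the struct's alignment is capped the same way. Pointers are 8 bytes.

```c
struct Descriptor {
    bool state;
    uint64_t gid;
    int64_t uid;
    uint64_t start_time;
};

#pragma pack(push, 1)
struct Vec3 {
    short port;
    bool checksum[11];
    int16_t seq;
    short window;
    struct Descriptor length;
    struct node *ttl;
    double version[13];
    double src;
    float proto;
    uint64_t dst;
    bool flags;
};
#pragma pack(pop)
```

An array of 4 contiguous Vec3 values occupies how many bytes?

728

Descriptor: @0: state [1B, align 1] → 1; +7 pad (align 8); @8: gid [8B, align 8] → 16; @16: uid [8B, align 8] → 24; @24: start_time [8B, align 8] → 32; size 32, align 8
@0: port [2B, align 1] → 2
@2: checksum [11B, align 1] → 13
@13: seq [2B, align 1] → 15
@15: window [2B, align 1] → 17
@17: length [32B, align 1] → 49
@49: ttl [8B, align 1] → 57
@57: version [104B, align 1] → 161
@161: src [8B, align 1] → 169
@169: proto [4B, align 1] → 173
@173: dst [8B, align 1] → 181
@181: flags [1B, align 1] → 182
size 182, align 1
array of 4: 4 × 182 = 728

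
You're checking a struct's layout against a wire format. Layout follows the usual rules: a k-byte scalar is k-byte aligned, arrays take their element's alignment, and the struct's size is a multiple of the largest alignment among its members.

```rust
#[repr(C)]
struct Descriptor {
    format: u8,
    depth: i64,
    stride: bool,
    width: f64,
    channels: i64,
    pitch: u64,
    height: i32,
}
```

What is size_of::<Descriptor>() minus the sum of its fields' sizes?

0..1  format  (1B, 1-aligned)
1..8  -- padding (7B)
8..16  depth  (8B, 8-aligned)
16..17  stride  (1B, 1-aligned)
17..24  -- padding (7B)
24..32  width  (8B, 8-aligned)
32..40  channels  (8B, 8-aligned)
40..48  pitch  (8B, 8-aligned)
48..52  height  (4B, 4-aligned)
52..56  -- tail padding (4B)
sizeof = 56, alignof = 8
data bytes 38, size 56 → padding 18

18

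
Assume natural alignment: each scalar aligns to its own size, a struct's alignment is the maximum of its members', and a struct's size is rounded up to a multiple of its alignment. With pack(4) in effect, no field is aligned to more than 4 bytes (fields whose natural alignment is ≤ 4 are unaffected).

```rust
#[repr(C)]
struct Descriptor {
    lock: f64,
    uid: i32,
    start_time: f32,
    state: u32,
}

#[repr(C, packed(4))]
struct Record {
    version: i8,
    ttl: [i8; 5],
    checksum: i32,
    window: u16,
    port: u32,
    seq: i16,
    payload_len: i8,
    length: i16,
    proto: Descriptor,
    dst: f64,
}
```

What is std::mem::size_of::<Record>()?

Descriptor: lock at 0 (size 8, align 8) → ends 8; uid at 8 (size 4, align 4) → ends 12; start_time at 12 (size 4, align 4) → ends 16; state at 16 (size 4, align 4) → ends 20; tail pad 4 to reach multiple of 8; total 24 bytes, alignment 8
version at 0 (size 1, align 1) → ends 1
ttl at 1 (size 5, align 1) → ends 6
pad 2 to align 4 for checksum
checksum at 8 (size 4, align 4) → ends 12
window at 12 (size 2, align 2) → ends 14
pad 2 to align 4 for port
port at 16 (size 4, align 4) → ends 20
seq at 20 (size 2, align 2) → ends 22
payload_len at 22 (size 1, align 1) → ends 23
pad 1 to align 2 for length
length at 24 (size 2, align 2) → ends 26
pad 2 to align 4 for proto
proto at 28 (size 24, align 4) → ends 52
dst at 52 (size 8, align 4) → ends 60
total 60 bytes, alignment 4

60 bytes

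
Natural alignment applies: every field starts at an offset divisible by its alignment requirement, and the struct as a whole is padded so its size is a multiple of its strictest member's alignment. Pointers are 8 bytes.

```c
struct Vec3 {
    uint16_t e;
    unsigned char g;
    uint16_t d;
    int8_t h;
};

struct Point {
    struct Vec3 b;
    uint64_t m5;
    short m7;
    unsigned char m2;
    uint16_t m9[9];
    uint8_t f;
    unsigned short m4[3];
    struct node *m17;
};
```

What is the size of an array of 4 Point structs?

224

Vec3: @0: e [2B, align 2] → 2; @2: g [1B, align 1] → 3; +1 pad (align 2); @4: d [2B, align 2] → 6; @6: h [1B, align 1] → 7; +1 tail pad (align 2); size 8, align 2
@0: b [8B, align 2] → 8
@8: m5 [8B, align 8] → 16
@16: m7 [2B, align 2] → 18
@18: m2 [1B, align 1] → 19
+1 pad (align 2)
@20: m9 [18B, align 2] → 38
@38: f [1B, align 1] → 39
+1 pad (align 2)
@40: m4 [6B, align 2] → 46
+2 pad (align 8)
@48: m17 [8B, align 8] → 56
size 56, align 8
array of 4: 4 × 56 = 224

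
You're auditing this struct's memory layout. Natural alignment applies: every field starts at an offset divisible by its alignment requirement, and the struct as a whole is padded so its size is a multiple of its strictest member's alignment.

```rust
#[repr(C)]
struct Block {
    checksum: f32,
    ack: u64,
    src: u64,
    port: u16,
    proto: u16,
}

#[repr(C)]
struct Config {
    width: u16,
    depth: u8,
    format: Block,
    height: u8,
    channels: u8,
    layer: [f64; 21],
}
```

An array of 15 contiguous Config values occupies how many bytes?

3240

Block: @0: checksum [4B, align 4] → 4; +4 pad (align 8); @8: ack [8B, align 8] → 16; @16: src [8B, align 8] → 24; @24: port [2B, align 2] → 26; @26: proto [2B, align 2] → 28; +4 tail pad (align 8); size 32, align 8
@0: width [2B, align 2] → 2
@2: depth [1B, align 1] → 3
+5 pad (align 8)
@8: format [32B, align 8] → 40
@40: height [1B, align 1] → 41
@41: channels [1B, align 1] → 42
+6 pad (align 8)
@48: layer [168B, align 8] → 216
size 216, align 8
array of 15: 15 × 216 = 3240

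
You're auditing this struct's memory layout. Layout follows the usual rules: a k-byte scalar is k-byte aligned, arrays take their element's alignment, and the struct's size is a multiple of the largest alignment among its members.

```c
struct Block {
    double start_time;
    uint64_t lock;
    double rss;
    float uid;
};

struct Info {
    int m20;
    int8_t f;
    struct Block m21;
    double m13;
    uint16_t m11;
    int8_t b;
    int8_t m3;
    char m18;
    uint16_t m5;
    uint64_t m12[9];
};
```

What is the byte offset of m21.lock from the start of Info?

16

Block: start_time at 0 (size 8, align 8) → ends 8; lock at 8 (size 8, align 8) → ends 16; rss at 16 (size 8, align 8) → ends 24; uid at 24 (size 4, align 4) → ends 28; tail pad 4 to reach multiple of 8; total 32 bytes, alignment 8
m20 at 0 (size 4, align 4) → ends 4
f at 4 (size 1, align 1) → ends 5
pad 3 to align 8 for m21
m21 at 8 (size 32, align 8) → ends 40
within Block: lock at 8
8 + 8 = 16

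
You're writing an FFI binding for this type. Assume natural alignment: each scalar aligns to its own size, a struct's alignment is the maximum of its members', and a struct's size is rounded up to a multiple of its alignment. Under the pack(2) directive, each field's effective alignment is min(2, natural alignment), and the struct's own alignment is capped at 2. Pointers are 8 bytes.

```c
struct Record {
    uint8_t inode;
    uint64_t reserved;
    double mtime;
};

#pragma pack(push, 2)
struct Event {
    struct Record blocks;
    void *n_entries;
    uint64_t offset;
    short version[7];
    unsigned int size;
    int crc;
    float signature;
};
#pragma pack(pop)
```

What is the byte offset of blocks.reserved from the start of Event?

8

Record: 0..1  inode  (1B, 1-aligned); 1..8  -- padding (7B); 8..16  reserved  (8B, 8-aligned); 16..24  mtime  (8B, 8-aligned); sizeof = 24, alignof = 8
0..24  blocks  (24B, 2-aligned)
within Record: reserved at 8
0 + 8 = 8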